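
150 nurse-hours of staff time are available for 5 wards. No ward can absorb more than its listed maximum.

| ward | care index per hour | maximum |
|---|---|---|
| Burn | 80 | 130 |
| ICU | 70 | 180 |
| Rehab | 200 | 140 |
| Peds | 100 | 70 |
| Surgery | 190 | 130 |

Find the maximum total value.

Rank by care index per hour: Rehab 200 > Surgery 190 > Peds 100 > Burn 80 > ICU 70.
Rehab takes 140 to reach its cap of 140 ; 10 left.
Surgery: +10 (room for 130) → 10. Pool exhausted.
Total = 200×140 + 190×10 = 29900.

29900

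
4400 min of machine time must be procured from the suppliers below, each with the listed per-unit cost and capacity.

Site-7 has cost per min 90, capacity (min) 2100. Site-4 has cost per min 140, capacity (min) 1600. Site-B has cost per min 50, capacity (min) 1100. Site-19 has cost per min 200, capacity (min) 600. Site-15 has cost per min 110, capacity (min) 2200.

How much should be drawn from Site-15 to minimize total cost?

Cheapest first:
Site-B at 50: take all 1100 min → 3300 still needed.
Site-7 at 90: take all 2100 min → 1200 still needed.
Take 1200 from Site-15 at 110 to finish.
Site-4, Site-19: unused.

1200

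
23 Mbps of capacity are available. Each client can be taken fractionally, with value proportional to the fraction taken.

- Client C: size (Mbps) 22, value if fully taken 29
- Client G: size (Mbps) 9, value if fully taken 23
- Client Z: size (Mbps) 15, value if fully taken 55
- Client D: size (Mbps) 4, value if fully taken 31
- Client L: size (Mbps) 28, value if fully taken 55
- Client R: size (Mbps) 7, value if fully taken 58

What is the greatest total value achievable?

133

Best value per unit of size first: Client R 58/7≈8.29, Client D 31/4≈7.75, Client Z 55/15≈3.67, Client G 23/9≈2.56, Client L 55/28≈1.96, Client C 29/22≈1.32.
Take all of Client R (7 Mbps, value 58) → 16 Mbps left.
All 4 Mbps of Client D fit (value 31) → 12 remain.
12 Mbps left: a 12/15 share of Client Z gives 55×12/15 = 44.
Total value = 133.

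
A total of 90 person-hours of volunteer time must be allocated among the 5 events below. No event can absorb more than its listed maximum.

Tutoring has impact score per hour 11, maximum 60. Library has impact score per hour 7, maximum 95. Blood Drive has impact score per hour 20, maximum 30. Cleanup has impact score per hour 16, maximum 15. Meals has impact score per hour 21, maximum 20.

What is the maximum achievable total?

1535

Highest impact score per hour first: Meals 21 > Blood Drive 20 > Cleanup 16 > Tutoring 11 > Library 7.
Meals: +20 to 20 (cap) — 70 left.
Blood Drive: +30 to 30 (cap) — 40 left.
Cleanup: +15 to 15 (cap) — 25 left.
Only 25 left; Tutoring takes them to reach 25.
Total = 11×25 + 20×30 + 16×15 + 21×20 = 1535.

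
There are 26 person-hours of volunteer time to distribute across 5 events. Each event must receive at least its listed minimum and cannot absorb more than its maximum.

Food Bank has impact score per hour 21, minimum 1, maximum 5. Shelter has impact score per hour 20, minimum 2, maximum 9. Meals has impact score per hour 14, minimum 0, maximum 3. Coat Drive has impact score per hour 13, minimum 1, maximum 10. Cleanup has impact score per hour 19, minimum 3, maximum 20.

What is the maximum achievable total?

Meeting every minimum uses 1+2+0+1+3 = 7 person-hours, leaving 19.
Order the events by impact score per hour: Food Bank 21 > Shelter 20 > Cleanup 19 > Meals 14 > Coat Drive 13.
Food Bank: +4 to 5 (cap) — 15 left.
Give Shelter 7 more to hit its cap of 9 — 8 left.
Cleanup has room for 17 more but only 8 remain, so it gets 11.
Total = 21×5 + 20×9 + 13×1 + 19×11 = 507.

507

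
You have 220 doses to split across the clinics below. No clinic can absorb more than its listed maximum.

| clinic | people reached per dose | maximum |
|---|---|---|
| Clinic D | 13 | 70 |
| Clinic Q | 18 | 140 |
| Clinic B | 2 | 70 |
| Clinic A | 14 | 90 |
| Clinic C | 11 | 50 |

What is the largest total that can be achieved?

3640

Rank by people reached per dose: Clinic Q 18 > Clinic A 14 > Clinic D 13 > Clinic C 11 > Clinic B 2.
Clinic Q: +140 to 140 (cap) ; 80 left.
Clinic A: +80 (room for 90) → 80. Pool exhausted.
Total = 18×140 + 14×80 = 3640.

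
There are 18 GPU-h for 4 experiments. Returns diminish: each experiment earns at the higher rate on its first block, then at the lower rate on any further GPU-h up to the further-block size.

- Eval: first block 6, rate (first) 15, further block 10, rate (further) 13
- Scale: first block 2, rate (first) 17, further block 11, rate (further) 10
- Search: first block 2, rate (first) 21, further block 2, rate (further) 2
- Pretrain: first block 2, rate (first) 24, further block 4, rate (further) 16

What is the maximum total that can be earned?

Treat each block as its own option and order by rate: Pretrain/T1 24 > Search/T1 21 > Scale/T1 17 > Pretrain/T2 16 > Eval/T1 15 > Eval/T2 13 > Scale/T2 10 > Search/T2 2.
Fill Pretrain T1 block (2 at 24) — 16 left.
Fill Search T1 block (2 at 21) — 14 left.
Scale T1 at 17: fill all 2 — 12 left.
Pretrain/T2 (16): +4 — 8 left.
Fill Eval T1 block (6 at 15) — 2 left.
2 remain; put them into Eval T2 at 13.
Total = 24×2 + 21×2 + 17×2 + 16×4 + 15×6 + 13×2 = 304.

304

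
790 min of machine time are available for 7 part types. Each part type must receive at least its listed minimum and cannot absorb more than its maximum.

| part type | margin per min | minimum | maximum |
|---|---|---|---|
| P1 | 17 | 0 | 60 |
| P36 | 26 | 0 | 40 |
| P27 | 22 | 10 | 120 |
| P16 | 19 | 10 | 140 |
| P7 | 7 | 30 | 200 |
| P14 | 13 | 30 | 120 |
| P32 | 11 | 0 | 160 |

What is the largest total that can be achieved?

Meeting every minimum uses 0+0+10+10+30+30+0 = 80 min, leaving 710.
Order the part types by margin per min: P36 26 > P27 22 > P16 19 > P1 17 > P14 13 > P32 11 > P7 7.
Give P36 40 more to hit its cap of 40 — 670 left.
Give P27 110 more to hit its cap of 120 — 560 left.
P16: +130 to 140 (cap) — 430 left.
P1 takes 60 more to reach its cap of 60 — 370 left.
Give P14 90 more to hit its cap of 120 — 280 left.
P32: +160 to 160 (cap) — 120 left.
P7: +120 (room for 170) → 150. Pool exhausted.
Total = 17×60 + 26×40 + 22×120 + 19×140 + 7×150 + 13×120 + 11×160 = 11730.

11730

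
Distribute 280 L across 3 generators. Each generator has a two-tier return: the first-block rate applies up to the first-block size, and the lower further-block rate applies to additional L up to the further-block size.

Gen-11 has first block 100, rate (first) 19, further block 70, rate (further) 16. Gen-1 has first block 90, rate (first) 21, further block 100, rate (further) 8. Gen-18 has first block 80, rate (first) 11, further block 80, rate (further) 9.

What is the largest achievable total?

5130

Rank every tier by rate: Gen-1/T1 21 > Gen-11/T1 19 > Gen-11/T2 16 > Gen-18/T1 11 > Gen-18/T2 9 > Gen-1/T2 8.
Gen-1/T1 (21): +90 → 190 left.
Fill Gen-11 T1 block (100 at 19) → 90 left.
Gen-11/T2 (16): +70 → 20 left.
Gen-18 T1 at 11: only 20 left, fill 20.
Total = 21×90 + 19×100 + 16×70 + 11×20 = 5130.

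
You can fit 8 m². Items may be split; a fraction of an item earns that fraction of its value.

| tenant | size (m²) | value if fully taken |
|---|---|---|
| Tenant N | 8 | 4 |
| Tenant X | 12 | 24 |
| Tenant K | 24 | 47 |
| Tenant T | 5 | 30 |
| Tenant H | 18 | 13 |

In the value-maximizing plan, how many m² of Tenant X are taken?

3

Best value per unit of size first: Tenant T 30/5≈6, Tenant X 24/12≈2, Tenant K 47/24≈1.96, Tenant H 13/18≈0.722, Tenant N 4/8≈0.5.
All 5 m² of Tenant T fit (value 30) → 3 remain.
Fill the last 3 m² with part of Tenant X: 3/12 of it earns 6.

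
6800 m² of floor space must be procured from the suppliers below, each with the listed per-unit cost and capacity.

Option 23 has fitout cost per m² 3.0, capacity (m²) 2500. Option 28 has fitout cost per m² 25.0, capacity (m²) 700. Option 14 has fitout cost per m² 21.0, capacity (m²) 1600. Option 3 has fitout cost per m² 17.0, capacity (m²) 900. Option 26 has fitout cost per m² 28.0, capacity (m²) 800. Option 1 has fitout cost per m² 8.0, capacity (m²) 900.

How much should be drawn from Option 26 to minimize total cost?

Fill from the cheapest supplier first.
Take 2500 from Option 23 at 3.0 → need 4300 more.
Option 1 at 8.0: take all 900 m² → 3400 still needed.
Option 3 (17.0): use full 900 → 2500 m² to go.
Take 1600 from Option 14 at 21.0 → need 900 more.
Option 28 (25.0): use full 700 → 200 m² to go.
Option 26 (28.0): take the remaining 200 → done.

200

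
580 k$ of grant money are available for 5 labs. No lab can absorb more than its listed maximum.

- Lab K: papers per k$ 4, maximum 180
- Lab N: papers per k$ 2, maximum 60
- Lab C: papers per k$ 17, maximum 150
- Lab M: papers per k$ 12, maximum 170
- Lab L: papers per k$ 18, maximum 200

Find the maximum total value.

8430

Order the labs by papers per k$: Lab L 18 > Lab C 17 > Lab M 12 > Lab K 4 > Lab N 2.
Lab L: +200 to 200 (cap) — 380 left.
Lab C: +150 to 150 (cap) — 230 left.
Lab M takes 170 to reach its cap of 170 — 60 left.
Only 60 left; Lab K takes them to reach 60.
Total = 4×60 + 17×150 + 12×170 + 18×200 = 8430.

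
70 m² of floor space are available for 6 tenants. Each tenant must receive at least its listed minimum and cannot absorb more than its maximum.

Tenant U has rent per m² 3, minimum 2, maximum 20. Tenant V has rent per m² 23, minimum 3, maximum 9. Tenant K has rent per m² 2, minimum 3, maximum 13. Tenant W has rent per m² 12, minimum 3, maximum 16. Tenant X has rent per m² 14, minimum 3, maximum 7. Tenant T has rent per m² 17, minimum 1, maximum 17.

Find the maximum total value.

Meeting every minimum uses 2+3+3+3+3+1 = 15 m², leaving 55.
Rank by rent per m²: Tenant V 23 > Tenant T 17 > Tenant X 14 > Tenant W 12 > Tenant U 3 > Tenant K 2.
Tenant V: +6 to 9 (cap) ; 49 left.
Tenant T: +16 to 17 (cap) ; 33 left.
Give Tenant X 4 more to hit its cap of 7 ; 29 left.
Tenant W takes 13 more to reach its cap of 16 ; 16 left.
Tenant U has room for 18 more but only 16 remain, so it gets 18.
Total = 3×18 + 23×9 + 2×3 + 12×16 + 14×7 + 17×17 = 846.

846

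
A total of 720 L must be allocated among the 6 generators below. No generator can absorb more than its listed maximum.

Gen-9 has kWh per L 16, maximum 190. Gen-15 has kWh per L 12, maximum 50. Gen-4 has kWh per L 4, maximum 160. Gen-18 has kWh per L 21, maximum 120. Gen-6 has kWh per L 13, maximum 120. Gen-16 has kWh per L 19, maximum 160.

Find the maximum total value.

Order the generators by kWh per L: Gen-18 21 > Gen-16 19 > Gen-9 16 > Gen-6 13 > Gen-15 12 > Gen-4 4.
Give Gen-18 120 to hit its cap of 120 ; 600 left.
Give Gen-16 160 to hit its cap of 160 ; 440 left.
Gen-9 takes 190 to reach its cap of 190 ; 250 left.
Give Gen-6 120 to hit its cap of 120 ; 130 left.
Gen-15: +50 to 50 (cap) ; 80 left.
Gen-4 has room for 160 but only 80 remain, so it gets 80.
Total = 16×190 + 12×50 + 4×80 + 21×120 + 13×120 + 19×160 = 11080.

11080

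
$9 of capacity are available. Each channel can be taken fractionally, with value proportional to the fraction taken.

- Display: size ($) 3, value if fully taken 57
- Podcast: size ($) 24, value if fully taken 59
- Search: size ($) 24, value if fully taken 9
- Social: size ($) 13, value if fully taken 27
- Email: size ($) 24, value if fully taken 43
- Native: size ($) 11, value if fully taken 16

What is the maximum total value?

Best value per unit of size first: Display 57/3≈19, Podcast 59/24≈2.46, Social 27/13≈2.08, Email 43/24≈1.79, Native 16/11≈1.45, Search 9/24≈0.375.
All 3 $ of Display fit (value 57) → 6 remain.
6 $ left: a 6/24 share of Podcast gives 59×6/24 = 14.75.
Total value = 71.75.

71.75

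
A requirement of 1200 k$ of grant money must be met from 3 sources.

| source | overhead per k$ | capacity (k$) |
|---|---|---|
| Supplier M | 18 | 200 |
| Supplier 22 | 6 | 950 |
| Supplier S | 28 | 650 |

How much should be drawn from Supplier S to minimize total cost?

Fill from the cheapest source first.
Take 950 from Supplier 22 at 6 → need 250 more.
Supplier M (18): use full 200 → 50 k$ to go.
Take 50 from Supplier S at 28 to finish.

50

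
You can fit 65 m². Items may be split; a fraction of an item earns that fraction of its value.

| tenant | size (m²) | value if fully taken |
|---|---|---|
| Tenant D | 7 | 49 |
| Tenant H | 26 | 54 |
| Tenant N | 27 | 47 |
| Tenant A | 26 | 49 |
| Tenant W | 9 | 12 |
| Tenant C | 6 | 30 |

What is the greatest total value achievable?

Rank by value-to-size ratio: Tenant D 49/7≈7, Tenant C 30/6≈5, Tenant H 54/26≈2.08, Tenant A 49/26≈1.88, Tenant N 47/27≈1.74, Tenant W 12/9≈1.33.
Tenant D: take in full, 7 m² for value 49 — 58 left.
Take all of Tenant C (6 m², value 30) — 52 m² left.
Take all of Tenant H (26 m², value 54) — 26 m² left.
Take all of Tenant A (26 m², value 49) — 0 m² left.
Total value = 182.

182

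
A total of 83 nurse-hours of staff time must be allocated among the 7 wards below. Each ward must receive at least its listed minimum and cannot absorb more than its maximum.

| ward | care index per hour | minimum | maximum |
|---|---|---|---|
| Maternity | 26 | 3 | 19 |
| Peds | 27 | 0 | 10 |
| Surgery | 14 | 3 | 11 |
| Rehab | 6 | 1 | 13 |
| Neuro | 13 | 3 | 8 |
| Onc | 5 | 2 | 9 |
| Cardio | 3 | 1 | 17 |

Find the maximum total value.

1184

Meeting every minimum uses 3+0+3+1+3+2+1 = 13 nurse-hours, leaving 70.
Highest care index per hour first: Peds 27 > Maternity 26 > Surgery 14 > Neuro 13 > Rehab 6 > Onc 5 > Cardio 3.
Peds takes 10 more to reach its cap of 10 ; 60 left.
Maternity takes 16 more to reach its cap of 19 ; 44 left.
Give Surgery 8 more to hit its cap of 11 ; 36 left.
Neuro takes 5 more to reach its cap of 8 ; 31 left.
Give Rehab 12 more to hit its cap of 13 ; 19 left.
Onc: +7 to 9 (cap) ; 12 left.
Cardio: +12 (room for 16) → 13. Pool exhausted.
Total = 26×19 + 27×10 + 14×11 + 6×13 + 13×8 + 5×9 + 3×13 = 1184.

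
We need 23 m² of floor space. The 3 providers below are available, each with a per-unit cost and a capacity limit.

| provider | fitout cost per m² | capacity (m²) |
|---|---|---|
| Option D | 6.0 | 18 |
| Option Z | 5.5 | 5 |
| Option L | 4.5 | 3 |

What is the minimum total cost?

131

Use providers in increasing cost order.
Option L at 4.5: take all 3 m² → 20 still needed.
Option Z (5.5): use full 5 → 15 m² to go.
Take 15 from Option D at 6.0 to finish.
Cost = 3×4.5 + 5×5.5 + 15×6.0 = 131.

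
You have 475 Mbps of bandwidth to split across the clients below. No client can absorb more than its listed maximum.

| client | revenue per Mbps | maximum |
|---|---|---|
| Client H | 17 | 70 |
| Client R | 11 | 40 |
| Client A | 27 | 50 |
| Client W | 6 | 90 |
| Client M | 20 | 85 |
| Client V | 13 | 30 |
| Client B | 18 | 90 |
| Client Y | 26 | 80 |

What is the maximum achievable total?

Rank by revenue per Mbps: Client A 27 > Client Y 26 > Client M 20 > Client B 18 > Client H 17 > Client V 13 > Client R 11 > Client W 6.
Client A: +50 to 50 (cap) — 425 left.
Client Y: +80 to 80 (cap) — 345 left.
Give Client M 85 to hit its cap of 85 — 260 left.
Give Client B 90 to hit its cap of 90 — 170 left.
Give Client H 70 to hit its cap of 70 — 100 left.
Client V: +30 to 30 (cap) — 70 left.
Client R takes 40 to reach its cap of 40 — 30 left.
Client W has room for 90 but only 30 remain, so it gets 30.
Total = 17×70 + 11×40 + 27×50 + 6×30 + 20×85 + 13×30 + 18×90 + 26×80 = 8950.

8950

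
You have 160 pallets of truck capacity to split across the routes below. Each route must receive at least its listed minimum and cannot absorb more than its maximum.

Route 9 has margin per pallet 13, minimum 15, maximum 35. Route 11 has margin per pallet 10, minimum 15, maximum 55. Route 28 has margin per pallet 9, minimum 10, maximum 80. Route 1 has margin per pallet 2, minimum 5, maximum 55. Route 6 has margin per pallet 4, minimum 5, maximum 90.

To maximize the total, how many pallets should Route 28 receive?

Meeting every minimum uses 15+15+10+5+5 = 50 pallets, leaving 110.
Order the routes by margin per pallet: Route 9 13 > Route 11 10 > Route 28 9 > Route 6 4 > Route 1 2.
Route 9: +20 to 35 (cap) ; 90 left.
Route 11 takes 40 more to reach its cap of 55 ; 50 left.
Only 50 left; Route 28 takes them to reach 60.

60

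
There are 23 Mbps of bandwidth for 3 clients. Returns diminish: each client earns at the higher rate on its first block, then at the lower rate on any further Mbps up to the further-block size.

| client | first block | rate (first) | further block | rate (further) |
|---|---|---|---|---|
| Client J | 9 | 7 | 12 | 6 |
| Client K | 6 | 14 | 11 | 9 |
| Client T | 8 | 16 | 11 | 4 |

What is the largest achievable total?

293

Rank every tier by rate: Client T/tier1 16 > Client K/tier1 14 > Client K/tier2 9 > Client J/tier1 7 > Client J/tier2 6 > Client T/tier2 4.
Fill Client T tier1 block (8 at 16) — 15 left.
Fill Client K tier1 block (6 at 14) — 9 left.
Client K/tier2: +9 of 11 at 9; pool empty.
Total = 16×8 + 14×6 + 9×9 = 293.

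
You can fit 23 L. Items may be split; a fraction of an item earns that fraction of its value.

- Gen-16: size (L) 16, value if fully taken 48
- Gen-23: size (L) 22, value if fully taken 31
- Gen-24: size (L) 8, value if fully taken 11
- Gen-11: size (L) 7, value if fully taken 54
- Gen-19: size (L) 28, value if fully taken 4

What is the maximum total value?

102

Sort by value density: Gen-11 54/7≈7.71, Gen-16 48/16≈3, Gen-23 31/22≈1.41, Gen-24 11/8≈1.38, Gen-19 4/28≈0.143.
All 7 L of Gen-11 fit (value 54) — 16 remain.
Take all of Gen-16 (16 L, value 48) — 0 L left.
Total value = 102.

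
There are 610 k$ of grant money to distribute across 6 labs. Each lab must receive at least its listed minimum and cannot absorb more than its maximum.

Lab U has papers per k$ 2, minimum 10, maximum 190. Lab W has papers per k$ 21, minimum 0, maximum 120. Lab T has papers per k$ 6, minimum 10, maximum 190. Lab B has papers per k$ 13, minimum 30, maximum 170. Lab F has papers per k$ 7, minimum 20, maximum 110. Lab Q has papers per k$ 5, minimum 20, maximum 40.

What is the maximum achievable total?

Meeting every minimum uses 10+0+10+30+20+20 = 90 k$, leaving 520.
Rank by papers per k$: Lab W 21 > Lab B 13 > Lab F 7 > Lab T 6 > Lab Q 5 > Lab U 2.
Give Lab W 120 more to hit its cap of 120 ; 400 left.
Give Lab B 140 more to hit its cap of 170 ; 260 left.
Give Lab F 90 more to hit its cap of 110 ; 170 left.
Lab T has room for 180 more but only 170 remain, so it gets 180.
Total = 2×10 + 21×120 + 6×180 + 13×170 + 7×110 + 5×20 = 6700.

6700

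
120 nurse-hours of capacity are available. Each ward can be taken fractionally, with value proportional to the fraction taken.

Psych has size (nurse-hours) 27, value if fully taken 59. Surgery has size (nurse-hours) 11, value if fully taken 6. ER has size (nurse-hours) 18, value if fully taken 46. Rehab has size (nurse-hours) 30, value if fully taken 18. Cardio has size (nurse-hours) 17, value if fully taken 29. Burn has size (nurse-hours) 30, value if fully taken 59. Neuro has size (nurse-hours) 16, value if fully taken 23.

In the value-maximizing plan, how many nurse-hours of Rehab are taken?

Sort by value density: ER 46/18≈2.56, Psych 59/27≈2.19, Burn 59/30≈1.97, Cardio 29/17≈1.71, Neuro 23/16≈1.44, Rehab 18/30≈0.6, Surgery 6/11≈0.545.
All 18 nurse-hours of ER fit (value 46) — 102 remain.
Psych: take in full, 27 nurse-hours for value 59 — 75 left.
All 30 nurse-hours of Burn fit (value 59) — 45 remain.
Take all of Cardio (17 nurse-hours, value 29) — 28 nurse-hours left.
All 16 nurse-hours of Neuro fit (value 23) — 12 remain.
Fill the last 12 nurse-hours with part of Rehab: 12/30 of it earns 7.2.

12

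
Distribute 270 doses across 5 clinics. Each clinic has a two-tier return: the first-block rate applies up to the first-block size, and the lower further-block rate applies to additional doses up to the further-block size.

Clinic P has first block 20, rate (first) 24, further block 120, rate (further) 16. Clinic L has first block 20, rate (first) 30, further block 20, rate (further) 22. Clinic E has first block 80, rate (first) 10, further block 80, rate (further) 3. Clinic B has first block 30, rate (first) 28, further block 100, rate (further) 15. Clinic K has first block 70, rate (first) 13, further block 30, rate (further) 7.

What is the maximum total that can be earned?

5180

Order all 10 blocks by rate: Clinic L/first 30 > Clinic B/first 28 > Clinic P/first 24 > Clinic L/second 22 > Clinic P/second 16 > Clinic B/second 15 > Clinic K/first 13 > Clinic E/first 10 > Clinic K/second 7 > Clinic E/second 3.
Clinic L first at 30: fill all 20 ; 250 left.
Clinic B first at 28: fill all 30 ; 220 left.
Fill Clinic P first block (20 at 24) ; 200 left.
Clinic L/second (22): +20 ; 180 left.
Clinic P/second (16): +120 ; 60 left.
Clinic B second at 15: only 60 left, fill 60.
Total = 30×20 + 28×30 + 24×20 + 22×20 + 16×120 + 15×60 = 5180.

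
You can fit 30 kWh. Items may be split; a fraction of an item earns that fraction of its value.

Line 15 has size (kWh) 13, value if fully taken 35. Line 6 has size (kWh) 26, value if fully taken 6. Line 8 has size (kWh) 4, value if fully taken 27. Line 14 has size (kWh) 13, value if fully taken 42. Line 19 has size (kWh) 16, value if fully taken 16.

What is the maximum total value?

104

Sort by value density: Line 8 27/4≈6.75, Line 14 42/13≈3.23, Line 15 35/13≈2.69, Line 19 16/16≈1, Line 6 6/26≈0.231.
Take all of Line 8 (4 kWh, value 27) ; 26 kWh left.
All 13 kWh of Line 14 fit (value 42) ; 13 remain.
All 13 kWh of Line 15 fit (value 35) ; 0 remain.
Total value = 104.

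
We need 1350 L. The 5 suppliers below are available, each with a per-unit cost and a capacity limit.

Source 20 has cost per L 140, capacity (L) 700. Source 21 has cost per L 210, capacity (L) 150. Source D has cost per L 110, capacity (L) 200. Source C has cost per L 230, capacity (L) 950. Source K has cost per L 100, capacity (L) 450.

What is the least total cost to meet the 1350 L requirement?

165000

Fill from the cheapest supplier first.
Take 450 from Source K at 100 → need 900 more.
Source D at 110: take all 200 L → 700 still needed.
Take 700 from Source 20 at 140 → need 0 more.
Source 21, Source C: unused.
Cost = 450×100 + 200×110 + 700×140 = 165000.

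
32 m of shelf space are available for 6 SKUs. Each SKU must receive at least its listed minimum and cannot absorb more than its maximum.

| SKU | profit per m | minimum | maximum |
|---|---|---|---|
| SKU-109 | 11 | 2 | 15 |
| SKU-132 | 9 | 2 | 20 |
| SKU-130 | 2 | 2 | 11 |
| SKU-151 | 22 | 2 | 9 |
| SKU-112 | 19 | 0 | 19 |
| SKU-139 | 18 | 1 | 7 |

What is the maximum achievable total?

Meeting every minimum uses 2+2+2+2+0+1 = 9 m, leaving 23.
Highest profit per m first: SKU-151 22 > SKU-112 19 > SKU-139 18 > SKU-109 11 > SKU-132 9 > SKU-130 2.
Give SKU-151 7 more to hit its cap of 9 — 16 left.
SKU-112: +16 (room for 19) → 16. Pool exhausted.
Total = 11×2 + 9×2 + 2×2 + 22×9 + 19×16 + 18×1 = 564.

564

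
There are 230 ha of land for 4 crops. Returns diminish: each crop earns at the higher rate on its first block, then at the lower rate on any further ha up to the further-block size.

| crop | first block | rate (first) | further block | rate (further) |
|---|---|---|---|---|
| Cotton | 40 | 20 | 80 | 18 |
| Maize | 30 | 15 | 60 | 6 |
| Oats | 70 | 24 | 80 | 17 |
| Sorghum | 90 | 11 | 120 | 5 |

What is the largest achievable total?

4600

Rank every tier by rate: Oats/tier1 24 > Cotton/tier1 20 > Cotton/tier2 18 > Oats/tier2 17 > Maize/tier1 15 > Sorghum/tier1 11 > Maize/tier2 6 > Sorghum/tier2 5.
Fill Oats tier1 block (70 at 24) ; 160 left.
Cotton tier1 at 20: fill all 40 ; 120 left.
Fill Cotton tier2 block (80 at 18) ; 40 left.
Oats/tier2: +40 of 80 at 17; pool empty.
Total = 24×70 + 20×40 + 18×80 + 17×40 = 4600.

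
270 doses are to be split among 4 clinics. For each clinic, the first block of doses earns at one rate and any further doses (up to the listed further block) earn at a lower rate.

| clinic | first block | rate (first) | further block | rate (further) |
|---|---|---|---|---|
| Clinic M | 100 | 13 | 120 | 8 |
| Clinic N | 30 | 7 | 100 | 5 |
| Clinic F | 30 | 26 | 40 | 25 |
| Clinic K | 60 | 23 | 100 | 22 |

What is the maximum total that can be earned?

Rank every tier by rate: Clinic F/T1 26 > Clinic F/T2 25 > Clinic K/T1 23 > Clinic K/T2 22 > Clinic M/T1 13 > Clinic M/T2 8 > Clinic N/T1 7 > Clinic N/T2 5.
Fill Clinic F T1 block (30 at 26) — 240 left.
Clinic F/T2 (25): +40 — 200 left.
Clinic K/T1 (23): +60 — 140 left.
Clinic K/T2 (22): +100 — 40 left.
Clinic M T1 at 13: only 40 left, fill 40.
Total = 26×30 + 25×40 + 23×60 + 22×100 + 13×40 = 5880.

5880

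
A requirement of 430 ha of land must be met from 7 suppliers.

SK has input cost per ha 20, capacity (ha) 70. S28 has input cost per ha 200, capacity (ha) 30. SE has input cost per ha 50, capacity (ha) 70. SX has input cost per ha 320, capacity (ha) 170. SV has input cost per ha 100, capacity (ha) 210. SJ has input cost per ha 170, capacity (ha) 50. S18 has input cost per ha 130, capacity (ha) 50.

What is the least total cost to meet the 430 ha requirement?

37500

Fill from the cheapest supplier first.
Take 70 from SK at 20 ; need 360 more.
SE at 50: take all 70 ha ; 290 still needed.
SV (100): use full 210 ; 80 ha to go.
S18 (130): use full 50 ; 30 ha to go.
Take 30 from SJ at 170 to finish.
S28, SX: unused.
Cost = 70×20 + 70×50 + 210×100 + 50×130 + 30×170 = 37500.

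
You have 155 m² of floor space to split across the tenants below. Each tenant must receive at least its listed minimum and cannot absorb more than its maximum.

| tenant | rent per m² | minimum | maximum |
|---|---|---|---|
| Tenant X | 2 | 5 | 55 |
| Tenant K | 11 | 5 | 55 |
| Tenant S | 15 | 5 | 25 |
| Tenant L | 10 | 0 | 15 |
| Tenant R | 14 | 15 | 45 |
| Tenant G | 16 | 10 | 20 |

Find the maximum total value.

Meeting every minimum uses 5+5+5+0+15+10 = 40 m², leaving 115.
Order the tenants by rent per m²: Tenant G 16 > Tenant S 15 > Tenant R 14 > Tenant K 11 > Tenant L 10 > Tenant X 2.
Give Tenant G 10 more to hit its cap of 20 — 105 left.
Tenant S: +20 to 25 (cap) — 85 left.
Tenant R takes 30 more to reach its cap of 45 — 55 left.
Give Tenant K 50 more to hit its cap of 55 — 5 left.
Tenant L has room for 15 more but only 5 remain, so it gets 5.
Total = 2×5 + 11×55 + 15×25 + 10×5 + 14×45 + 16×20 = 1990.

1990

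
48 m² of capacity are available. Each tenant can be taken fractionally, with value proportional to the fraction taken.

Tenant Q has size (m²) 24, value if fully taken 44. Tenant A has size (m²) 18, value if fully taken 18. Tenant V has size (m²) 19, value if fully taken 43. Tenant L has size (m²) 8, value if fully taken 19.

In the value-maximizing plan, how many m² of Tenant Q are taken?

Sort by value density: Tenant L 19/8≈2.38, Tenant V 43/19≈2.26, Tenant Q 44/24≈1.83, Tenant A 18/18≈1.
Tenant L: take in full, 8 m² for value 19 → 40 left.
Take all of Tenant V (19 m², value 43) → 21 m² left.
Only 21 m² remain; take 21/24 of Tenant Q for value 44×21/24 = 38.5.

21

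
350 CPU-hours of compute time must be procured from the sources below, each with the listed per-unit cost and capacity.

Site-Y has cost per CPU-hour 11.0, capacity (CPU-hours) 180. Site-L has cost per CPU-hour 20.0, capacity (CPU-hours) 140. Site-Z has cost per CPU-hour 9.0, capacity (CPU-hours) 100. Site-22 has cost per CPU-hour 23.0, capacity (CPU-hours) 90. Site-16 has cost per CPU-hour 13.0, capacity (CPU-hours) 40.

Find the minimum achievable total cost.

Use sources in increasing cost order.
Site-Z (9.0): use full 100 — 250 CPU-hours to go.
Take 180 from Site-Y at 11.0 — need 70 more.
Take 40 from Site-16 at 13.0 — need 30 more.
Site-L (20.0): take the remaining 30 — done.
Site-22: unused.
Cost = 100×9.0 + 180×11.0 + 40×13.0 + 30×20.0 = 4000.

4000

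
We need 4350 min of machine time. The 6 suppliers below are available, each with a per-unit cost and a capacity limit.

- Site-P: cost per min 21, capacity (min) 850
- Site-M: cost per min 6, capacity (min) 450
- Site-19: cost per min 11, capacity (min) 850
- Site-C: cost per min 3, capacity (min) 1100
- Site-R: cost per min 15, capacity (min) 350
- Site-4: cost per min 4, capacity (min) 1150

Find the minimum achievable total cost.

Fill from the cheapest supplier first.
Take 1100 from Site-C at 3 ; need 3250 more.
Site-4 at 4: take all 1150 min ; 2100 still needed.
Take 450 from Site-M at 6 ; need 1650 more.
Site-19 at 11: take all 850 min ; 800 still needed.
Take 350 from Site-R at 15 ; need 450 more.
Site-P (21): take the remaining 450 ; done.
Cost = 1100×3 + 1150×4 + 450×6 + 850×11 + 350×15 + 450×21 = 34650.

34650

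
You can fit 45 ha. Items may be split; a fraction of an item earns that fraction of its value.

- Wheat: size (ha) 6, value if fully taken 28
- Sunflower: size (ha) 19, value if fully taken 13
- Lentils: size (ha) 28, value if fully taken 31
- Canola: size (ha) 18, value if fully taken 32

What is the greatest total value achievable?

Sort by value density: Wheat 28/6≈4.67, Canola 32/18≈1.78, Lentils 31/28≈1.11, Sunflower 13/19≈0.684.
Wheat: take in full, 6 ha for value 28 ; 39 left.
All 18 ha of Canola fit (value 32) ; 21 remain.
Only 21 ha remain; take 21/28 of Lentils for value 31×21/28 = 23.25.
Total value = 83.25.

83.25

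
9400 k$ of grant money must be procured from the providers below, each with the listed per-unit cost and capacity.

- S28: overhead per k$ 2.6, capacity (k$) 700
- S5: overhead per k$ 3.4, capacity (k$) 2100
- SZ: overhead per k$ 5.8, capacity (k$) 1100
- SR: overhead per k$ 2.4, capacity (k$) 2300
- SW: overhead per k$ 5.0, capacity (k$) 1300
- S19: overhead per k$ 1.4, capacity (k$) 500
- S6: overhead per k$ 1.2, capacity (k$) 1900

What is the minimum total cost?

27440

Use providers in increasing cost order.
S6 at 1.2: take all 1900 k$ ; 7500 still needed.
S19 at 1.4: take all 500 k$ ; 7000 still needed.
SR at 2.4: take all 2300 k$ ; 4700 still needed.
Take 700 from S28 at 2.6 ; need 4000 more.
Take 2100 from S5 at 3.4 ; need 1900 more.
SW at 5.0: take all 1300 k$ ; 600 still needed.
SZ at 5.8: take 600 of its 1100 ; requirement met.
Cost = 1900×1.2 + 500×1.4 + 2300×2.4 + 700×2.6 + 2100×3.4 + 1300×5.0 + 600×5.8 = 27440.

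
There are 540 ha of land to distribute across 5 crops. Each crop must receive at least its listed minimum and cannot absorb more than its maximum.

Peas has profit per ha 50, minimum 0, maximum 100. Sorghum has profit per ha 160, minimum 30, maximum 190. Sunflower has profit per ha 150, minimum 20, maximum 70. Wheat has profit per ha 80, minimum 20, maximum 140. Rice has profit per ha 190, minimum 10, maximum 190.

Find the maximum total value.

84200

Meeting every minimum uses 0+30+20+20+10 = 80 ha, leaving 460.
Rank by profit per ha: Rice 190 > Sorghum 160 > Sunflower 150 > Wheat 80 > Peas 50.
Rice: +180 to 190 (cap) → 280 left.
Give Sorghum 160 more to hit its cap of 190 → 120 left.
Sunflower takes 50 more to reach its cap of 70 → 70 left.
Wheat: +70 (room for 120) → 90. Pool exhausted.
Total = 160×190 + 150×70 + 80×90 + 190×190 = 84200.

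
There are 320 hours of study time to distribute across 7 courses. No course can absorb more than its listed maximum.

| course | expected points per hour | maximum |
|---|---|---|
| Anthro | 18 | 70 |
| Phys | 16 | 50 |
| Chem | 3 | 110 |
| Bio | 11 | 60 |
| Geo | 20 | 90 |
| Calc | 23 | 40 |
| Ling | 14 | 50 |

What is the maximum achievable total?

Order the courses by expected points per hour: Calc 23 > Geo 20 > Anthro 18 > Phys 16 > Ling 14 > Bio 11 > Chem 3.
Calc: +40 to 40 (cap) ; 280 left.
Geo takes 90 to reach its cap of 90 ; 190 left.
Give Anthro 70 to hit its cap of 70 ; 120 left.
Phys takes 50 to reach its cap of 50 ; 70 left.
Ling: +50 to 50 (cap) ; 20 left.
Bio: +20 (room for 60) → 20. Pool exhausted.
Total = 18×70 + 16×50 + 11×20 + 20×90 + 23×40 + 14×50 = 5700.

5700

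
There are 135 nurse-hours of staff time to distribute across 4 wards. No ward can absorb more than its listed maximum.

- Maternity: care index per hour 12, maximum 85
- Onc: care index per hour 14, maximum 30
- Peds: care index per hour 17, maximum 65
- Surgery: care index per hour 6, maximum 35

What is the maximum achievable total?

Highest care index per hour first: Peds 17 > Onc 14 > Maternity 12 > Surgery 6.
Give Peds 65 to hit its cap of 65 ; 70 left.
Onc: +30 to 30 (cap) ; 40 left.
Maternity has room for 85 but only 40 remain, so it gets 40.
Total = 12×40 + 14×30 + 17×65 = 2005.

2005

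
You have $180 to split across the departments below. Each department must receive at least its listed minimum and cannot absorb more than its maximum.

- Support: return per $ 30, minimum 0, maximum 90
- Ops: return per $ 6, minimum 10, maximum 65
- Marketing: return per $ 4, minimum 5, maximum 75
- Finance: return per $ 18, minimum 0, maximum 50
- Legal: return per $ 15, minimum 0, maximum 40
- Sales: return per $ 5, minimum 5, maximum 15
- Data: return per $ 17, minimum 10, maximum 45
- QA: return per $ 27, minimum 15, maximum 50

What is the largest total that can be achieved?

4505

Meeting every minimum uses 0+10+5+0+0+5+10+15 = 45 $, leaving 135.
Order the departments by return per $: Support 30 > QA 27 > Finance 18 > Data 17 > Legal 15 > Ops 6 > Sales 5 > Marketing 4.
Support takes 90 more to reach its cap of 90 ; 45 left.
QA takes 35 more to reach its cap of 50 ; 10 left.
Finance: +10 (room for 50) → 10. Pool exhausted.
Total = 30×90 + 6×10 + 4×5 + 18×10 + 5×5 + 17×10 + 27×50 = 4505.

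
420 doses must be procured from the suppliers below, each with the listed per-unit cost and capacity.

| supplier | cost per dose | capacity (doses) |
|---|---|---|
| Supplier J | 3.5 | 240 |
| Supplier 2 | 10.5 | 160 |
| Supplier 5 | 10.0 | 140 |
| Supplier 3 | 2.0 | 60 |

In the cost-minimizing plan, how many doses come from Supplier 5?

Fill from the cheapest supplier first.
Take 60 from Supplier 3 at 2.0 ; need 360 more.
Take 240 from Supplier J at 3.5 ; need 120 more.
Supplier 5 at 10.0: take 120 of its 140 ; requirement met.
Supplier 2: unused.

120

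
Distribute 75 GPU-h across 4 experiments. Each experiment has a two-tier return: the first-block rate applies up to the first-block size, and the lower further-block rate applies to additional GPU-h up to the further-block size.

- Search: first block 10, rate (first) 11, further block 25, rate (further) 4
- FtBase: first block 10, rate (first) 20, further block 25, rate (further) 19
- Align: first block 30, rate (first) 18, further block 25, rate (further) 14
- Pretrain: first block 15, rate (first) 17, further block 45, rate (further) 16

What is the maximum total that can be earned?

1385

Order all 8 blocks by rate: FtBase/first 20 > FtBase/second 19 > Align/first 18 > Pretrain/first 17 > Pretrain/second 16 > Align/second 14 > Search/first 11 > Search/second 4.
FtBase first at 20: fill all 10 ; 65 left.
Fill FtBase second block (25 at 19) ; 40 left.
Fill Align first block (30 at 18) ; 10 left.
Pretrain/first: +10 of 15 at 17; pool empty.
Total = 20×10 + 19×25 + 18×30 + 17×10 = 1385.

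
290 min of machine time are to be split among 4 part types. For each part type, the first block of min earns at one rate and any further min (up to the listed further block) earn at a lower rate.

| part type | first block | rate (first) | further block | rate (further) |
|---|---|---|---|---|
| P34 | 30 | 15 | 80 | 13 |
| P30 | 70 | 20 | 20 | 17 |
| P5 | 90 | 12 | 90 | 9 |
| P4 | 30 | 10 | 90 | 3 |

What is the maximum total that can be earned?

Treat each block as its own option and order by rate: P30/tier1 20 > P30/tier2 17 > P34/tier1 15 > P34/tier2 13 > P5/tier1 12 > P4/tier1 10 > P5/tier2 9 > P4/tier2 3.
Fill P30 tier1 block (70 at 20) — 220 left.
P30/tier2 (17): +20 — 200 left.
P34/tier1 (15): +30 — 170 left.
P34/tier2 (13): +80 — 90 left.
Fill P5 tier1 block (90 at 12) — 0 left.
Total = 20×70 + 17×20 + 15×30 + 13×80 + 12×90 = 4310.

4310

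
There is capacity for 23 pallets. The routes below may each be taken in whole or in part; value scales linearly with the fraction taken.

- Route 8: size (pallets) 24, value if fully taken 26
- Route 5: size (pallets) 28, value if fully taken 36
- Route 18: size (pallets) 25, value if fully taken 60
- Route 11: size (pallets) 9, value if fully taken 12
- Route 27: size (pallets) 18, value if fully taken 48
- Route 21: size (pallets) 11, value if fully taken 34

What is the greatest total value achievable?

66

Sort by value density: Route 21 34/11≈3.09, Route 27 48/18≈2.67, Route 18 60/25≈2.4, Route 11 12/9≈1.33, Route 5 36/28≈1.29, Route 8 26/24≈1.08.
Take all of Route 21 (11 pallets, value 34) → 12 pallets left.
Fill the last 12 pallets with part of Route 27: 12/18 of it earns 32.
Total value = 66.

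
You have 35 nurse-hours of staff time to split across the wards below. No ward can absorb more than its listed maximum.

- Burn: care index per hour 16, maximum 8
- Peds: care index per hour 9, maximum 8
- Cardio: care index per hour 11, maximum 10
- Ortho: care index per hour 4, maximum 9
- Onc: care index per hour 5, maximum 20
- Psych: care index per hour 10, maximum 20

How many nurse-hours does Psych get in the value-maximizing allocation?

17

Order the wards by care index per hour: Burn 16 > Cardio 11 > Psych 10 > Peds 9 > Onc 5 > Ortho 4.
Burn takes 8 to reach its cap of 8 — 27 left.
Give Cardio 10 to hit its cap of 10 — 17 left.
Only 17 left; Psych takes them to reach 17.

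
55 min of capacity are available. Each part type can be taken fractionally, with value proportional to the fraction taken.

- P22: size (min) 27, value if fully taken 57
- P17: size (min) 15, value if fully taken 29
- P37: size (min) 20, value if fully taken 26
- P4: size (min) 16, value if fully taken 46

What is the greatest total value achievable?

126.2

Sort by value density: P4 46/16≈2.88, P22 57/27≈2.11, P17 29/15≈1.93, P37 26/20≈1.3.
P4: take in full, 16 min for value 46 → 39 left.
All 27 min of P22 fit (value 57) → 12 remain.
Fill the last 12 min with part of P17: 12/15 of it earns 23.2.
Total value = 126.2.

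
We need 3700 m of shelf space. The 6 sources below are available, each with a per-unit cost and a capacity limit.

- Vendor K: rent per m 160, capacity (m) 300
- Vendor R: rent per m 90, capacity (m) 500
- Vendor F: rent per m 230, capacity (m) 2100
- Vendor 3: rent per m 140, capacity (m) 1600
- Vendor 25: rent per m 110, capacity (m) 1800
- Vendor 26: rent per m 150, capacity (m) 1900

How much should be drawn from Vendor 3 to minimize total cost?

Use sources in increasing cost order.
Vendor R (90): use full 500 — 3200 m to go.
Vendor 25 at 110: take all 1800 m — 1400 still needed.
Vendor 3 (140): take the remaining 1400 — done.
Vendor 26, Vendor K, Vendor F: unused.

1400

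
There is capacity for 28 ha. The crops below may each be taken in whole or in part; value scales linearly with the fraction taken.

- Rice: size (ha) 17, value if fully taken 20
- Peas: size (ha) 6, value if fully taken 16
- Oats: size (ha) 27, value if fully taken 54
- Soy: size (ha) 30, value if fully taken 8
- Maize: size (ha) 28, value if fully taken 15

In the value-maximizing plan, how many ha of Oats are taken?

Rank by value-to-size ratio: Peas 16/6≈2.67, Oats 54/27≈2, Rice 20/17≈1.18, Maize 15/28≈0.536, Soy 8/30≈0.267.
Peas: take in full, 6 ha for value 16 — 22 left.
Fill the last 22 ha with part of Oats: 22/27 of it earns 44.

22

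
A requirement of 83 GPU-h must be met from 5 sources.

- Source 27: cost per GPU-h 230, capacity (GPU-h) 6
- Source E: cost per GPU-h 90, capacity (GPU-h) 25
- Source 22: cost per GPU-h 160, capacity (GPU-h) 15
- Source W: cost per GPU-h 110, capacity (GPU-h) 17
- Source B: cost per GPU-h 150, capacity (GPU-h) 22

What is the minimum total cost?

Use sources in increasing cost order.
Take 25 from Source E at 90 ; need 58 more.
Take 17 from Source W at 110 ; need 41 more.
Take 22 from Source B at 150 ; need 19 more.
Take 15 from Source 22 at 160 ; need 4 more.
Take 4 from Source 27 at 230 to finish.
Cost = 25×90 + 17×110 + 22×150 + 15×160 + 4×230 = 10740.

10740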